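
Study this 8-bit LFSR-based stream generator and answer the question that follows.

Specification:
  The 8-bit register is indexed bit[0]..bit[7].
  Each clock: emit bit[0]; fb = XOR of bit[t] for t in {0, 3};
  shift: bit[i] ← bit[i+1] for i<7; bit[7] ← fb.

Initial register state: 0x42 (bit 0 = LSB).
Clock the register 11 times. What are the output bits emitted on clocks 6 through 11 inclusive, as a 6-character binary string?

010010

reg_0 = 0x42
clock 1: out=0, reg = 0x21
clock 2: out=1, reg = 0x90
clock 3: out=0, reg = 0x48
clock 4: out=0, reg = 0xA4
clock 5: out=0, reg = 0x52
clock 6: out=0, reg = 0x29
clock 7: out=1, reg = 0x14
clock 8: out=0, reg = 0x0A
clock 9: out=0, reg = 0x85
clock 10: out=1, reg = 0xC2
clock 11: out=0, reg = 0x61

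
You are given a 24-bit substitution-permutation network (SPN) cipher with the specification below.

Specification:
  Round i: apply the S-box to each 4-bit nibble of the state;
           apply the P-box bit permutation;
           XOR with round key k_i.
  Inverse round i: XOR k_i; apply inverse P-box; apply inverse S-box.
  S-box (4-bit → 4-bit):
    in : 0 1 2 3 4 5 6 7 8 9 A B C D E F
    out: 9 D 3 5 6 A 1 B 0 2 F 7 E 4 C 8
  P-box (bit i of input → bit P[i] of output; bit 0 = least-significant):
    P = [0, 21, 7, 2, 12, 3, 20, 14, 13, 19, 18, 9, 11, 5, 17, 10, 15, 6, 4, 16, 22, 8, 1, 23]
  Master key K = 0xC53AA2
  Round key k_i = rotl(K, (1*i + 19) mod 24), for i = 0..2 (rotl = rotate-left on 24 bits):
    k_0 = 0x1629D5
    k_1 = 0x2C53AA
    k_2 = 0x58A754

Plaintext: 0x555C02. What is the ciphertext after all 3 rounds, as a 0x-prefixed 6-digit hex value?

0xD6E079

s_0 = plaintext = 0x555C02
s_1 = Round(s_0, k_0) = 0xBB7EB4
s_2 = Round(s_1, k_1) = 0x58CC50
s_3 = Round(s_2, k_2) = 0xD6E079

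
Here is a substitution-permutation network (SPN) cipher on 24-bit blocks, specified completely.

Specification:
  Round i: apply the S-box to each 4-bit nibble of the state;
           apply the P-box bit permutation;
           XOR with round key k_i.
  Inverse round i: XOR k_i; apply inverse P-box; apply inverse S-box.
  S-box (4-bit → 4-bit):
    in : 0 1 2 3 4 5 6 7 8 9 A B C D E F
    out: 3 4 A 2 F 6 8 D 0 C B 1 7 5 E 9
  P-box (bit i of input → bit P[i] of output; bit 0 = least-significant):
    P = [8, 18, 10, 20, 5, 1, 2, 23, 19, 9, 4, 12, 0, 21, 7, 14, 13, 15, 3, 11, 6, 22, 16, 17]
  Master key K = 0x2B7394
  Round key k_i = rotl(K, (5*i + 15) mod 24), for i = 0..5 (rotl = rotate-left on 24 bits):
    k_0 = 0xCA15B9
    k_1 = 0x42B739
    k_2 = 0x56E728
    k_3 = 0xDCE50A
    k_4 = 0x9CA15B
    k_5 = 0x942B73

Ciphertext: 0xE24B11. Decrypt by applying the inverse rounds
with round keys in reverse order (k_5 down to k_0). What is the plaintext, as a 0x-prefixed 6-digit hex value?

s_0 = ciphertext = 0xE24B11
s_1 = InvRound(s_0, k_5) = 0xAB2802
s_2 = InvRound(s_1, k_4) = 0x7E018A
s_3 = InvRound(s_2, k_3) = 0x60E861
s_4 = InvRound(s_3, k_2) = 0xF90384
s_5 = InvRound(s_4, k_1) = 0x9CC779
s_6 = InvRound(s_5, k_0) = 0xA39282

0xA39282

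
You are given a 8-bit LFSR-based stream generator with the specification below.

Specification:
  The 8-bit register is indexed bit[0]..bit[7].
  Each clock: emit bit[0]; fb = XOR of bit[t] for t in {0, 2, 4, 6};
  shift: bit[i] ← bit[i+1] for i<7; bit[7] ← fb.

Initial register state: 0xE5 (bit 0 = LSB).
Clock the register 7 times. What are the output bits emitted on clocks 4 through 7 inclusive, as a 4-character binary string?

reg_0 = 0xE5
clock 1: out=1, reg = 0xF2
clock 2: out=0, reg = 0x79
clock 3: out=1, reg = 0xBC
clock 4: out=0, reg = 0x5E
clock 5: out=0, reg = 0xAF
clock 6: out=1, reg = 0x57
clock 7: out=1, reg = 0x2B

0011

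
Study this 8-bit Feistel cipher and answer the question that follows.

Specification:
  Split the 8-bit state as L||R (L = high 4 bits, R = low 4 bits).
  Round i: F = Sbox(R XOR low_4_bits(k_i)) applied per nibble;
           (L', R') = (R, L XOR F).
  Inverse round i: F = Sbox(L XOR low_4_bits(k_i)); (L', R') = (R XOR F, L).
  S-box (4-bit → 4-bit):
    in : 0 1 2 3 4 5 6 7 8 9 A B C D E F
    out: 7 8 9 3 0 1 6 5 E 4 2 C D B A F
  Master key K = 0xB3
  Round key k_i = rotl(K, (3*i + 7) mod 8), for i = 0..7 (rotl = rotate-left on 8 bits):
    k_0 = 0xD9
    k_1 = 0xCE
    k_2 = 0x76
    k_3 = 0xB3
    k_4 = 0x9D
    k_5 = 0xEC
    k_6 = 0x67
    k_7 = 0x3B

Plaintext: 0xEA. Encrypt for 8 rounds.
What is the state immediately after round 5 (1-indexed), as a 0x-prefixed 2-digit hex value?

s_0 = plaintext = 0xEA
s_1 = Round(s_0, k_0) = 0xAD
s_2 = Round(s_1, k_1) = 0xD9
s_3 = Round(s_2, k_2) = 0x92
s_4 = Round(s_3, k_3) = 0x21
s_5 = Round(s_4, k_4) = 0x1F
s_6 = Round(s_5, k_5) = 0xF2
s_7 = Round(s_6, k_6) = 0x2E
s_8 = Round(s_7, k_7) = 0xE3

0x1F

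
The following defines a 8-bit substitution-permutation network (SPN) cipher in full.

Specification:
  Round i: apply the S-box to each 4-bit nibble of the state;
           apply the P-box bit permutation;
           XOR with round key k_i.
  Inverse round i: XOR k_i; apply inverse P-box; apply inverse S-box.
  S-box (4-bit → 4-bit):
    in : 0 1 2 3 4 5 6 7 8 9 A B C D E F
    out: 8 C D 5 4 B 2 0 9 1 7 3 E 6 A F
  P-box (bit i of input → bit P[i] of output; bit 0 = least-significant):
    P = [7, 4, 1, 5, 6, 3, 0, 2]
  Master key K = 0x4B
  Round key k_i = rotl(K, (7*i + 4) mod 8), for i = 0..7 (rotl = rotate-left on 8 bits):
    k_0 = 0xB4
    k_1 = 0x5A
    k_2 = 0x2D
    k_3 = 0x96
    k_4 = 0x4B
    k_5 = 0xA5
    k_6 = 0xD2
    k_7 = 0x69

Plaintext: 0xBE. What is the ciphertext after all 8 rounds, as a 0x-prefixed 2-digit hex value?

s_0 = plaintext = 0xBE
s_1 = Round(s_0, k_0) = 0xCC
s_2 = Round(s_1, k_1) = 0x65
s_3 = Round(s_2, k_2) = 0x95
s_4 = Round(s_3, k_3) = 0x66
s_5 = Round(s_4, k_4) = 0x53
s_6 = Round(s_5, k_5) = 0x6B
s_7 = Round(s_6, k_6) = 0x4A
s_8 = Round(s_7, k_7) = 0xFA

0xFA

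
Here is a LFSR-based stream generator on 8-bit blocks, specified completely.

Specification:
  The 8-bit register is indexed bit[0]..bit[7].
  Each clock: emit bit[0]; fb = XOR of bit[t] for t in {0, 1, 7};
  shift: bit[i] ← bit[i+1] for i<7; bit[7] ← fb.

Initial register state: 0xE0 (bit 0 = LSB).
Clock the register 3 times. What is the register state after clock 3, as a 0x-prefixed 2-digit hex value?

reg_0 = 0xE0
clock 1: out=0, reg = 0xF0
clock 2: out=0, reg = 0xF8
clock 3: out=0, reg = 0xFC

0xFC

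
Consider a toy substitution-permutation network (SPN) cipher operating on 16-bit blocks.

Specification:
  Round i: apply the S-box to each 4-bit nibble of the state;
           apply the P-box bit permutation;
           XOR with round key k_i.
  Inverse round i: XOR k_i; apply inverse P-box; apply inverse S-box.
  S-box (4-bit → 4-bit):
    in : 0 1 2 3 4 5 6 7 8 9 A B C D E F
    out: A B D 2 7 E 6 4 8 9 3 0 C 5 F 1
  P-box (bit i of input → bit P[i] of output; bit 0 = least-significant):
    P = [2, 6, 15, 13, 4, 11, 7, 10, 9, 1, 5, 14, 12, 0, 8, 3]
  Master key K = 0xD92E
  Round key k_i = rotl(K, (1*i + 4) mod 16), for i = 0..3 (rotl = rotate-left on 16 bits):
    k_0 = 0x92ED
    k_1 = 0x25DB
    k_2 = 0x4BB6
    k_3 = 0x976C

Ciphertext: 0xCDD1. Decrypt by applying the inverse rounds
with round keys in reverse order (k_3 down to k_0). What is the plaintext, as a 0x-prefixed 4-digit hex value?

0x9E6B

s_0 = ciphertext = 0xCDD1
s_1 = InvRound(s_0, k_3) = 0x124F
s_2 = InvRound(s_1, k_2) = 0xEC43
s_3 = InvRound(s_2, k_1) = 0xC847
s_4 = InvRound(s_3, k_0) = 0x9E6B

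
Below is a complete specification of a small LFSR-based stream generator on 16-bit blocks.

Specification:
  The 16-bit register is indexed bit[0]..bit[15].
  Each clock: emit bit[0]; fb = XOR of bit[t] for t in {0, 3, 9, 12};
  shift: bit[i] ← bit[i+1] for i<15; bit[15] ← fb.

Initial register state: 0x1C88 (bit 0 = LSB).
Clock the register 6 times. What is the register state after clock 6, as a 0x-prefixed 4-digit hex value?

0xD872

reg_0 = 0x1C88
clock 1: out=0, reg = 0x0E44
clock 2: out=0, reg = 0x8722
clock 3: out=0, reg = 0xC391
clock 4: out=1, reg = 0x61C8
clock 5: out=0, reg = 0xB0E4
clock 6: out=0, reg = 0xD872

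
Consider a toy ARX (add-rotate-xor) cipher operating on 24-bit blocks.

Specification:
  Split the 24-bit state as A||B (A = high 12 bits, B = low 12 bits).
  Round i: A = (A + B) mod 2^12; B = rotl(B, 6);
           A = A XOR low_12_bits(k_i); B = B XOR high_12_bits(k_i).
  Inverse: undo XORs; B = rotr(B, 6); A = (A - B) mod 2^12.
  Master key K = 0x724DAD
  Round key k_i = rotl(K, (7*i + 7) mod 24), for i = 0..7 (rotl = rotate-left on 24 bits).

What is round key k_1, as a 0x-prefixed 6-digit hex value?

0x6B5C93

K = 0x724DAD
k_0 = rotl(K, (7*0+7) mod 24) = rotl(K, 7) = 0x26D6B9
k_1 = rotl(K, (7*1+7) mod 24) = rotl(K, 14) = 0x6B5C93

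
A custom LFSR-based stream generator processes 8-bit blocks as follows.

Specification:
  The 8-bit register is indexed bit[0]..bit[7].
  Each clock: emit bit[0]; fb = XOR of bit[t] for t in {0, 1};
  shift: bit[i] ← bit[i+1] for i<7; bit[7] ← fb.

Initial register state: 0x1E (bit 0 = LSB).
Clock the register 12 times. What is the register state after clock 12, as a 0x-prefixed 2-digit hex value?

0x99

reg_0 = 0x1E
clock 1: out=0, reg = 0x8F
clock 2: out=1, reg = 0x47
clock 3: out=1, reg = 0x23
clock 4: out=1, reg = 0x11
clock 5: out=1, reg = 0x88
clock 6: out=0, reg = 0x44
clock 7: out=0, reg = 0x22
clock 8: out=0, reg = 0x91
clock 9: out=1, reg = 0xC8
clock 10: out=0, reg = 0x64
clock 11: out=0, reg = 0x32
clock 12: out=0, reg = 0x99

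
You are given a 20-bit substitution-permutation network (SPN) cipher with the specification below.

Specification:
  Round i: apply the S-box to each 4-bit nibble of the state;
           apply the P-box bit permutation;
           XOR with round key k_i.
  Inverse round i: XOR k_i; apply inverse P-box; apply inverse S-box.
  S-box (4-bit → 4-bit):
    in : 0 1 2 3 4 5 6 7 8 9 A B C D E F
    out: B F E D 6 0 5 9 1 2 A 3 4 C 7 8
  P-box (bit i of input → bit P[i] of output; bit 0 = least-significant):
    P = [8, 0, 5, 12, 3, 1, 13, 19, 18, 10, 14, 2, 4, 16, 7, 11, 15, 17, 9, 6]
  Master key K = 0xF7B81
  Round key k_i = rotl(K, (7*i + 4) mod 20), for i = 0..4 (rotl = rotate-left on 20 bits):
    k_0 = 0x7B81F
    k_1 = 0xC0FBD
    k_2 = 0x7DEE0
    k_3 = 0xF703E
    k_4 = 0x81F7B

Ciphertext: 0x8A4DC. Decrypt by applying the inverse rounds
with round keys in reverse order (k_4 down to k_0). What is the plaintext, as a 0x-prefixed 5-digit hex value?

s_0 = ciphertext = 0x8A4DC
s_1 = InvRound(s_0, k_4) = 0x6DF41
s_2 = InvRound(s_1, k_3) = 0x30A1E
s_3 = InvRound(s_2, k_2) = 0x761BD
s_4 = InvRound(s_3, k_1) = 0x4A4D5
s_5 = InvRound(s_4, k_0) = 0xA29BF

0xA29BF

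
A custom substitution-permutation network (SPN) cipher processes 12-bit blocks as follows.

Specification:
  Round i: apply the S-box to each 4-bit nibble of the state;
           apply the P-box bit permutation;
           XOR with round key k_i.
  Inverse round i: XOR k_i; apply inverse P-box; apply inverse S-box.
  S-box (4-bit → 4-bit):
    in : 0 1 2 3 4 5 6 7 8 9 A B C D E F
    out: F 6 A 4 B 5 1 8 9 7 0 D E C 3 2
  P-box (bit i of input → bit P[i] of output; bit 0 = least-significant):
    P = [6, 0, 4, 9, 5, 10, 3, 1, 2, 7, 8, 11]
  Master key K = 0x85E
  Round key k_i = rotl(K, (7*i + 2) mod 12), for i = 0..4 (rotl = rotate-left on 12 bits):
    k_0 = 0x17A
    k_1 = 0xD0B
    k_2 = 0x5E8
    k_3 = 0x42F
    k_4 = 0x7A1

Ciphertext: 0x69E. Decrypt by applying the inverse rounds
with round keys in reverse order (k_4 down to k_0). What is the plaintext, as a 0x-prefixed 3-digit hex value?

0xE92

s_0 = ciphertext = 0x69E
s_1 = InvRound(s_0, k_4) = 0x5B1
s_2 = InvRound(s_1, k_3) = 0x9D3
s_3 = InvRound(s_2, k_2) = 0x701
s_4 = InvRound(s_3, k_1) = 0x7D7
s_5 = InvRound(s_4, k_0) = 0xE92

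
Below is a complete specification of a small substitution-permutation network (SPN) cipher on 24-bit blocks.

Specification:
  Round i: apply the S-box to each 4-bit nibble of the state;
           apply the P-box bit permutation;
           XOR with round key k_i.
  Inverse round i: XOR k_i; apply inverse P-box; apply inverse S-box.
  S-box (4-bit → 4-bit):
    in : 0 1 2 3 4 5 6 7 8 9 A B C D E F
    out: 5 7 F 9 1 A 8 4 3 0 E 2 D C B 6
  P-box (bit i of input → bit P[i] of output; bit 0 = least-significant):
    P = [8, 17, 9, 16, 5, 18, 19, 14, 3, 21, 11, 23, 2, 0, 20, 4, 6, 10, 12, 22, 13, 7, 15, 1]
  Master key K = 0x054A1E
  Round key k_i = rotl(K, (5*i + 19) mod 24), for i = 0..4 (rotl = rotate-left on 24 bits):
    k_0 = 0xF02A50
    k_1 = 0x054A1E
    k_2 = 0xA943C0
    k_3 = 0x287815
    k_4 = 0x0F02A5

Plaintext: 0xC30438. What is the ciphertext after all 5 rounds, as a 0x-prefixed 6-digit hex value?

0x4C7940

s_0 = plaintext = 0xC30438
s_1 = Round(s_0, k_0) = 0xA2CB3E
s_2 = Round(s_1, k_1) = 0x769FE8
s_3 = Round(s_2, k_2) = 0xCF8AE0
s_4 = Round(s_3, k_3) = 0x8C8732
s_5 = Round(s_4, k_4) = 0x4C7940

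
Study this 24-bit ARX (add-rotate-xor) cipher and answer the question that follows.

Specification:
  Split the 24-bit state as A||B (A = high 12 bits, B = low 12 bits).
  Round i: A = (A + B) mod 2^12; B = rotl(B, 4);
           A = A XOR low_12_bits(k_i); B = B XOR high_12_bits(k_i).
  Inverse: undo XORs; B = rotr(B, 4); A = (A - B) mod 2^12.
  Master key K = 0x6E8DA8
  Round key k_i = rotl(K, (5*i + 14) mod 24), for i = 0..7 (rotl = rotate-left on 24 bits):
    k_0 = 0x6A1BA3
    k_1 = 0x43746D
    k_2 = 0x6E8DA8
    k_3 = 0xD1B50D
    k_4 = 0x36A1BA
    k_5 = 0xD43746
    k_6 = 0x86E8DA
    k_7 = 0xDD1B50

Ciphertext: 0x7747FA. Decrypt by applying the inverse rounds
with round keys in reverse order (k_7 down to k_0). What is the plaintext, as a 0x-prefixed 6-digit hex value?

0x1D08FB

s_0 = ciphertext = 0x7747FA
s_1 = InvRound(s_0, k_7) = 0x082BA2
s_2 = InvRound(s_1, k_6) = 0xC1CC3C
s_3 = InvRound(s_2, k_5) = 0xC43F17
s_4 = InvRound(s_3, k_4) = 0x032DC7
s_5 = InvRound(s_4, k_3) = 0x932C0D
s_6 = InvRound(s_5, k_2) = 0xEEC5AE
s_7 = InvRound(s_6, k_1) = 0x168919
s_8 = InvRound(s_7, k_0) = 0x1D08FB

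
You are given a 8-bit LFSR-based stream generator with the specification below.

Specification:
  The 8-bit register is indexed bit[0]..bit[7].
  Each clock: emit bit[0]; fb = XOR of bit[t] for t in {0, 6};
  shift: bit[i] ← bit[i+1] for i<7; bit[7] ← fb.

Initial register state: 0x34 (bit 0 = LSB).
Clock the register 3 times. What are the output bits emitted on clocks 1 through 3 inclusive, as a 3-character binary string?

001

reg_0 = 0x34
clock 1: out=0, reg = 0x1A
clock 2: out=0, reg = 0x0D
clock 3: out=1, reg = 0x86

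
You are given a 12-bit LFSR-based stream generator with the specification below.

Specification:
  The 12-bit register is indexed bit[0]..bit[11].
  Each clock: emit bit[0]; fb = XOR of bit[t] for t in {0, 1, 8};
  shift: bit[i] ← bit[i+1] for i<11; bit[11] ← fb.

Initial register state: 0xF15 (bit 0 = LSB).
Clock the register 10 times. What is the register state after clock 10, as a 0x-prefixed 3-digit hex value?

reg_0 = 0xF15
clock 1: out=1, reg = 0x78A
clock 2: out=0, reg = 0x3C5
clock 3: out=1, reg = 0x1E2
clock 4: out=0, reg = 0x0F1
clock 5: out=1, reg = 0x878
clock 6: out=0, reg = 0x43C
clock 7: out=0, reg = 0x21E
clock 8: out=0, reg = 0x90F
clock 9: out=1, reg = 0xC87
clock 10: out=1, reg = 0x643

0x643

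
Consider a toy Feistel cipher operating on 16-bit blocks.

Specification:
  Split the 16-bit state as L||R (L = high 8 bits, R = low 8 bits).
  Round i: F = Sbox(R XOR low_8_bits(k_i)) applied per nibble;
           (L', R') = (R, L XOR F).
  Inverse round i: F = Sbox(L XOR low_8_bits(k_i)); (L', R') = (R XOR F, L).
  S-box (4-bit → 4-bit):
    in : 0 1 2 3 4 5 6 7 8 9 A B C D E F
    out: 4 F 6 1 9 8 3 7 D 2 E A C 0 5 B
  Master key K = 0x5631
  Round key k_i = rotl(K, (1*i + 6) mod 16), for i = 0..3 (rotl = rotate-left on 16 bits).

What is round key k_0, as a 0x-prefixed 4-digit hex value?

K = 0x5631
k_0 = rotl(K, (1*0+6) mod 16) = rotl(K, 6) = 0x8C55

0x8C55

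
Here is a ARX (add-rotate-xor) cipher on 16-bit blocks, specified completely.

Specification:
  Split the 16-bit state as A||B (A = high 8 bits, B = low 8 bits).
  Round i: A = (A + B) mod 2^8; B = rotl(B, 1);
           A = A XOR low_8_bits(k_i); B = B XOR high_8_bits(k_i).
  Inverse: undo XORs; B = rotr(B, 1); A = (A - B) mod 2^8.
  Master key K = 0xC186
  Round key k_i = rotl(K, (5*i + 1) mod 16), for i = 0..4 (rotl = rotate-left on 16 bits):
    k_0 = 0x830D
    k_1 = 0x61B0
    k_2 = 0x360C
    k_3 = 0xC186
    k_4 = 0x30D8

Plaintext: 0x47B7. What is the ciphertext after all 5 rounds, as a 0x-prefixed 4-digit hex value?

0x9BAE

s_0 = plaintext = 0x47B7
s_1 = Round(s_0, k_0) = 0xF3EC
s_2 = Round(s_1, k_1) = 0x6FB8
s_3 = Round(s_2, k_2) = 0x2B47
s_4 = Round(s_3, k_3) = 0xF44F
s_5 = Round(s_4, k_4) = 0x9BAE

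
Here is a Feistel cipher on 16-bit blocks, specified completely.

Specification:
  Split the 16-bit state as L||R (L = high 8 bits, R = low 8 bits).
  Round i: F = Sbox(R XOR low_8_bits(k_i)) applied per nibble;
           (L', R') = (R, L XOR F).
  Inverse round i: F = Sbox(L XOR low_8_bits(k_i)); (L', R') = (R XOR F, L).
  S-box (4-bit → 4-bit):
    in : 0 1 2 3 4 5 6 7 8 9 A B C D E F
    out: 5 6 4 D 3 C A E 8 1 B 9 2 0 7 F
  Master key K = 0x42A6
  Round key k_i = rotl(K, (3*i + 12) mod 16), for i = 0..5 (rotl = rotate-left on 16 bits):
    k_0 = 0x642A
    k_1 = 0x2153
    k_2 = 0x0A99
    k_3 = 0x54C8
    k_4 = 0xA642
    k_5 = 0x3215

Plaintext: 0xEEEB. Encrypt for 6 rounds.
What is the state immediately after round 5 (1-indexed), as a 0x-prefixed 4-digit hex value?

s_0 = plaintext = 0xEEEB
s_1 = Round(s_0, k_0) = 0xEBC8
s_2 = Round(s_1, k_1) = 0xC8F2
s_3 = Round(s_2, k_2) = 0xF261
s_4 = Round(s_3, k_3) = 0x6143
s_5 = Round(s_4, k_4) = 0x4337
s_6 = Round(s_5, k_5) = 0x3707

0x4337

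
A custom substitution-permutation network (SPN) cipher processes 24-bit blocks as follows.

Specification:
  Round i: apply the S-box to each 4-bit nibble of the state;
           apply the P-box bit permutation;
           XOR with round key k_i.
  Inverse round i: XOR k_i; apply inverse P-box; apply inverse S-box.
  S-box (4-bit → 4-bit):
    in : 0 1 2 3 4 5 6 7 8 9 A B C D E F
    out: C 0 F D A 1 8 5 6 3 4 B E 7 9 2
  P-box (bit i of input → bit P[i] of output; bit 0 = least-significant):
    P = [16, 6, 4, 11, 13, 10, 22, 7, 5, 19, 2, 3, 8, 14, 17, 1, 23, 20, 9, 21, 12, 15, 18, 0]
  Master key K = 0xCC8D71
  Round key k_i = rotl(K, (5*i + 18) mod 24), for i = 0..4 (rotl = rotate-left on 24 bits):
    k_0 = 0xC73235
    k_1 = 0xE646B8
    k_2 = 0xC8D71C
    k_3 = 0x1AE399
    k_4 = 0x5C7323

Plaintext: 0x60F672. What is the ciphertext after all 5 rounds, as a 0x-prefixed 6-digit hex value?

s_0 = plaintext = 0x60F672
s_1 = Round(s_0, k_0) = 0xA6586C
s_2 = Round(s_1, k_1) = 0xCA4F6C
s_3 = Round(s_2, k_2) = 0xC41DCF
s_4 = Round(s_3, k_3) = 0x66677C
s_5 = Round(s_4, k_4) = 0x3C5B54

0x3C5B54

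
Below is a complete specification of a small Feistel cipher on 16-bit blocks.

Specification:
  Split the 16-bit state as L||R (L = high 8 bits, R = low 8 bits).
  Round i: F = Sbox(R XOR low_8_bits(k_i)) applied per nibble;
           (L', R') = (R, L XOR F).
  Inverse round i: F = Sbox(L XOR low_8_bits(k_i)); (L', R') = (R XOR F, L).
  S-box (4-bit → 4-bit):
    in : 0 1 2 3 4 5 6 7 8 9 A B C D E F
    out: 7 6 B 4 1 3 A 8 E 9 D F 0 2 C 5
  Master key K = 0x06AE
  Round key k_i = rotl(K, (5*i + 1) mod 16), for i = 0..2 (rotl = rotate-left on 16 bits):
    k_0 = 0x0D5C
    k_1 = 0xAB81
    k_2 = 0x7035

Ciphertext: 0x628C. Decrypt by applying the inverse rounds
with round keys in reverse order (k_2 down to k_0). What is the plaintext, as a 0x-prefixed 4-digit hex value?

s_0 = ciphertext = 0x628C
s_1 = InvRound(s_0, k_2) = 0xB462
s_2 = InvRound(s_1, k_1) = 0x21B4
s_3 = InvRound(s_2, k_0) = 0x3621

0x3621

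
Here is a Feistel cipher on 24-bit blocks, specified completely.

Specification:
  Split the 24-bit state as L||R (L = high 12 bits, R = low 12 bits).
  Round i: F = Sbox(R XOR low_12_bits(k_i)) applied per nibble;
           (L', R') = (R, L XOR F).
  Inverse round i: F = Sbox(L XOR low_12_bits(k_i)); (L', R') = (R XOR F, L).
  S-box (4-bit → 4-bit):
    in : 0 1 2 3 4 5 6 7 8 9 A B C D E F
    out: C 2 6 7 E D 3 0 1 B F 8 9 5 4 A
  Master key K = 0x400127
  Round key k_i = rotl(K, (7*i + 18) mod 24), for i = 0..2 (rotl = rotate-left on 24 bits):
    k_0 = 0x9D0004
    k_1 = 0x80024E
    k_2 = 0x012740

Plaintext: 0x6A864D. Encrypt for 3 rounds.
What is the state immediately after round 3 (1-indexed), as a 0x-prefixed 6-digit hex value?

0x6887D2

s_0 = plaintext = 0x6A864D
s_1 = Round(s_0, k_0) = 0x64D543
s_2 = Round(s_1, k_1) = 0x543688
s_3 = Round(s_2, k_2) = 0x6887D2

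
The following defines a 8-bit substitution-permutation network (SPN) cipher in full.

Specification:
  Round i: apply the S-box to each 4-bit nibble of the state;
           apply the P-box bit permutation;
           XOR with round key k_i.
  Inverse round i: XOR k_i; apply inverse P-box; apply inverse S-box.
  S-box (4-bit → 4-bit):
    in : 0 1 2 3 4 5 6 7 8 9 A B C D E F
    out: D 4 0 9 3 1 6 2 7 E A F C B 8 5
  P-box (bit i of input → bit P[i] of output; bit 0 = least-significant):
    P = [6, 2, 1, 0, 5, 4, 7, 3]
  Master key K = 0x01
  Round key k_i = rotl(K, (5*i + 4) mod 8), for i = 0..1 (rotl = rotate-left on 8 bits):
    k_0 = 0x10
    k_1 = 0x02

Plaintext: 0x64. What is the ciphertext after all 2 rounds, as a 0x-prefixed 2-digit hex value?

0xCE

s_0 = plaintext = 0x64
s_1 = Round(s_0, k_0) = 0xC4
s_2 = Round(s_1, k_1) = 0xCE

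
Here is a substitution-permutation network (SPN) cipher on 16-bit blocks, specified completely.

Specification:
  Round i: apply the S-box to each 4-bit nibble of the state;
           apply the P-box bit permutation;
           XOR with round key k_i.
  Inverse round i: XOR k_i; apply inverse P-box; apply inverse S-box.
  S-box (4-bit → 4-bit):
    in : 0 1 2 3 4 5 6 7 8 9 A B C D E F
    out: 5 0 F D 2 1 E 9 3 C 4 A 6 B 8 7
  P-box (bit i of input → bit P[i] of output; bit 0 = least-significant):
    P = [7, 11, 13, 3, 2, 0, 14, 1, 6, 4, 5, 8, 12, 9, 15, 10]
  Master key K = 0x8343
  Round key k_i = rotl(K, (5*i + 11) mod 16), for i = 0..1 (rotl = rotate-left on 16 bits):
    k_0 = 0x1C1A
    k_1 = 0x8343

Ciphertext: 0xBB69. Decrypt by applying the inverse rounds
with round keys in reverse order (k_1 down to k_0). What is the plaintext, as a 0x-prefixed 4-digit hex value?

s_0 = ciphertext = 0xBB69
s_1 = InvRound(s_0, k_1) = 0x5AE6
s_2 = InvRound(s_1, k_0) = 0xBF07

0xBF07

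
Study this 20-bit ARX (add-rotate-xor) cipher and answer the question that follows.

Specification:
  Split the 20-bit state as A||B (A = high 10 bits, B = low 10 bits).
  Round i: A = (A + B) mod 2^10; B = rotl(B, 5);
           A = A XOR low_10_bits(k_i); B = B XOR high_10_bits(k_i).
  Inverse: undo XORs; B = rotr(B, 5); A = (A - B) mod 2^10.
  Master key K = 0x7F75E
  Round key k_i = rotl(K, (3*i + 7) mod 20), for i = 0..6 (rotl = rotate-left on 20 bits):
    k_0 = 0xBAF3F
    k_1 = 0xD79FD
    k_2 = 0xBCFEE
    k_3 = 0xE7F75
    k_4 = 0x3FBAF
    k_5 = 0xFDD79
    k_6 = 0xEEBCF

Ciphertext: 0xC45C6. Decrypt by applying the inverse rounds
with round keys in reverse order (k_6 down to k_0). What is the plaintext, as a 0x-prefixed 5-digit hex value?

0x80862

s_0 = ciphertext = 0xC45C6
s_1 = InvRound(s_0, k_6) = 0x52F93
s_2 = InvRound(s_1, k_5) = 0xEBC83
s_3 = InvRound(s_2, k_4) = 0x177A3
s_4 = InvRound(s_3, k_3) = 0xE9F81
s_5 = InvRound(s_4, k_2) = 0x7FA4B
s_6 = InvRound(s_5, k_1) = 0x56EA8
s_7 = InvRound(s_6, k_0) = 0x80862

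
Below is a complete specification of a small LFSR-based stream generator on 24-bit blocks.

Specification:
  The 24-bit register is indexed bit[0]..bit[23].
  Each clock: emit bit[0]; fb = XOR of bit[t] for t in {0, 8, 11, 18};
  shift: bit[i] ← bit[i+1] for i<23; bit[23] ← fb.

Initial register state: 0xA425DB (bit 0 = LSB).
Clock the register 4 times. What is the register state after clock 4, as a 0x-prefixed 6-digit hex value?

0x3A425D

reg_0 = 0xA425DB
clock 1: out=1, reg = 0xD212ED
clock 2: out=1, reg = 0xE90976
clock 3: out=0, reg = 0x7484BB
clock 4: out=1, reg = 0x3A425D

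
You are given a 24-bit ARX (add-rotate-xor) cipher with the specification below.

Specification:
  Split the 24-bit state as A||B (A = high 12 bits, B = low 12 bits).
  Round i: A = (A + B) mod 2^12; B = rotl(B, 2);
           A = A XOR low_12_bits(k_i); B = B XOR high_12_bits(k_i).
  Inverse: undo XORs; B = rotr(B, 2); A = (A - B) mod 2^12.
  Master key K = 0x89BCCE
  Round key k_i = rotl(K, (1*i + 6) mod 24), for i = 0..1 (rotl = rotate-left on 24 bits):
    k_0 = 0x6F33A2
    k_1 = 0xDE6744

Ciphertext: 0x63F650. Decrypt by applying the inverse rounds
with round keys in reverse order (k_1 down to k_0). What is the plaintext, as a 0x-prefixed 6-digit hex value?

s_0 = ciphertext = 0x63F650
s_1 = InvRound(s_0, k_1) = 0x68EAED
s_2 = InvRound(s_1, k_0) = 0xA25B07

0xA25B07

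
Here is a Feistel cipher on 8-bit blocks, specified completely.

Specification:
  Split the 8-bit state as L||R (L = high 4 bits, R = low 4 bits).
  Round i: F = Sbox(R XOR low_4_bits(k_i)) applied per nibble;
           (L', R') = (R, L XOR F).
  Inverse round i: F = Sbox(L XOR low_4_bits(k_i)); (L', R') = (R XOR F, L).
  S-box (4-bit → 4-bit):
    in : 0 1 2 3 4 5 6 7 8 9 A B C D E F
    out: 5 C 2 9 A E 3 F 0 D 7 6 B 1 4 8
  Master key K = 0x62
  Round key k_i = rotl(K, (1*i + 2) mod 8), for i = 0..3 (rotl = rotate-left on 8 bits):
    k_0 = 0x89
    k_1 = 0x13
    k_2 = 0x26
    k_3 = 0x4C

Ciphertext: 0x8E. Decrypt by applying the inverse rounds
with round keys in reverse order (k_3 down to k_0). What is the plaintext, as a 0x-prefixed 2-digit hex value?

s_0 = ciphertext = 0x8E
s_1 = InvRound(s_0, k_3) = 0x48
s_2 = InvRound(s_1, k_2) = 0xA4
s_3 = InvRound(s_2, k_1) = 0x9A
s_4 = InvRound(s_3, k_0) = 0xF9

0xF9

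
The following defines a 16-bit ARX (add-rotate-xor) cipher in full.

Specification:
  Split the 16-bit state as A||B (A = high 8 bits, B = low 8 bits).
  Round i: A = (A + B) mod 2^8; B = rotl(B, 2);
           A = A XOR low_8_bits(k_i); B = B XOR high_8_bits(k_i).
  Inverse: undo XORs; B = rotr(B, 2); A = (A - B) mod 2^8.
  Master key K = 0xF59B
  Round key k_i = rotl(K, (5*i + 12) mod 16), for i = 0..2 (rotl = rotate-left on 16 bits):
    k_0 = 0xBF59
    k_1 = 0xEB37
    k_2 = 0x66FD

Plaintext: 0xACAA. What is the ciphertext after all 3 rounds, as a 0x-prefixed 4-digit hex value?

s_0 = plaintext = 0xACAA
s_1 = Round(s_0, k_0) = 0x0F15
s_2 = Round(s_1, k_1) = 0x13BF
s_3 = Round(s_2, k_2) = 0x2F98

0x2F98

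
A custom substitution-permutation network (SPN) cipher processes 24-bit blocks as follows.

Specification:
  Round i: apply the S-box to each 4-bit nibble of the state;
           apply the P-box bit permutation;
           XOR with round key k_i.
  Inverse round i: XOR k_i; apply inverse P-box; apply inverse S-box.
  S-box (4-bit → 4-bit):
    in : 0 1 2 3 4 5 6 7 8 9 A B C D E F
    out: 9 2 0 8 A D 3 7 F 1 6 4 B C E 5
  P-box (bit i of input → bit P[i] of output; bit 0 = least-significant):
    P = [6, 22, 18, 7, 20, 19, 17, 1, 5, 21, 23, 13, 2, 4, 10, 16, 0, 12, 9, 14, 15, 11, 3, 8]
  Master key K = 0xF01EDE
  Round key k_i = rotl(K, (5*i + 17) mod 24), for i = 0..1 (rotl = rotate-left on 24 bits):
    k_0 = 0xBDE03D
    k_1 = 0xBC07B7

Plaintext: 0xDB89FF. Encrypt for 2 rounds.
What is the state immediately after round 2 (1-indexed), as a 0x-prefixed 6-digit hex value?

s_0 = plaintext = 0xDB89FF
s_1 = Round(s_0, k_0) = 0xAAE741
s_2 = Round(s_1, k_1) = 0x55198D

0x55198D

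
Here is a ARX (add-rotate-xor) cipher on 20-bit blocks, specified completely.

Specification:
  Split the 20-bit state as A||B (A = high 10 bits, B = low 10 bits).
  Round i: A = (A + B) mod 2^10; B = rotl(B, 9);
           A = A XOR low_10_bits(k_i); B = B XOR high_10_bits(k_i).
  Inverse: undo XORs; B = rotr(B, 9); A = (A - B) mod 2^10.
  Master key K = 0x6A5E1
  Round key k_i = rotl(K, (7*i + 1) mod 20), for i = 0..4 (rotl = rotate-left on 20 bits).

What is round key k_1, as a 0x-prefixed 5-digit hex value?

0x5E16A

K = 0x6A5E1
k_0 = rotl(K, (7*0+1) mod 20) = rotl(K, 1) = 0xD4BC2
k_1 = rotl(K, (7*1+1) mod 20) = rotl(K, 8) = 0x5E16A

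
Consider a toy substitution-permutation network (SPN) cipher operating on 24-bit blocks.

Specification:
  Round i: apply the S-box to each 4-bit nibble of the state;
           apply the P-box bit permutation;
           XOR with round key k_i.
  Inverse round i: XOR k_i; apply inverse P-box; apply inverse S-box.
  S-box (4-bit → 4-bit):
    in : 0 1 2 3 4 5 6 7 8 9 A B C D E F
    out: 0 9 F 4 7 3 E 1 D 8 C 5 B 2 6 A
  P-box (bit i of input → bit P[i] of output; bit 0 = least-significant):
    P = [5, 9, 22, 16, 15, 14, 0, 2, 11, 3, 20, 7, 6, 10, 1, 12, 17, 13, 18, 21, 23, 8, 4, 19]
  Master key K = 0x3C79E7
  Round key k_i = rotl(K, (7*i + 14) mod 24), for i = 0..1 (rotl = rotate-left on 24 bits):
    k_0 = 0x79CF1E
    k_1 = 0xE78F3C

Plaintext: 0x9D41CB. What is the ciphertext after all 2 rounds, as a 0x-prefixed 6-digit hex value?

0x94DB4A

s_0 = plaintext = 0x9D41CB
s_1 = Round(s_0, k_0) = 0x3123F8
s_2 = Round(s_1, k_1) = 0x94DB4A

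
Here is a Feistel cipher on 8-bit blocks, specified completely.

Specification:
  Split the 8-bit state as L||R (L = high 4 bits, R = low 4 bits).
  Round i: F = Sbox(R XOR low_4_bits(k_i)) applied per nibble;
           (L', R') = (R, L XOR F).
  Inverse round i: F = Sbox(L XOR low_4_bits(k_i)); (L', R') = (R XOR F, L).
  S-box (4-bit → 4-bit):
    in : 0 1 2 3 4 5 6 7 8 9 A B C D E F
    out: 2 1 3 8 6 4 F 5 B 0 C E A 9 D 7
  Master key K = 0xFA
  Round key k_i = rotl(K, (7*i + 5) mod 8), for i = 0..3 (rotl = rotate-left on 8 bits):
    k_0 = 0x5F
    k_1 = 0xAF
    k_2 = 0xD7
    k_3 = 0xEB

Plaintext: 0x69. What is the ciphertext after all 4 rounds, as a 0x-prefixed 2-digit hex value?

0x8E

s_0 = plaintext = 0x69
s_1 = Round(s_0, k_0) = 0x99
s_2 = Round(s_1, k_1) = 0x96
s_3 = Round(s_2, k_2) = 0x68
s_4 = Round(s_3, k_3) = 0x8E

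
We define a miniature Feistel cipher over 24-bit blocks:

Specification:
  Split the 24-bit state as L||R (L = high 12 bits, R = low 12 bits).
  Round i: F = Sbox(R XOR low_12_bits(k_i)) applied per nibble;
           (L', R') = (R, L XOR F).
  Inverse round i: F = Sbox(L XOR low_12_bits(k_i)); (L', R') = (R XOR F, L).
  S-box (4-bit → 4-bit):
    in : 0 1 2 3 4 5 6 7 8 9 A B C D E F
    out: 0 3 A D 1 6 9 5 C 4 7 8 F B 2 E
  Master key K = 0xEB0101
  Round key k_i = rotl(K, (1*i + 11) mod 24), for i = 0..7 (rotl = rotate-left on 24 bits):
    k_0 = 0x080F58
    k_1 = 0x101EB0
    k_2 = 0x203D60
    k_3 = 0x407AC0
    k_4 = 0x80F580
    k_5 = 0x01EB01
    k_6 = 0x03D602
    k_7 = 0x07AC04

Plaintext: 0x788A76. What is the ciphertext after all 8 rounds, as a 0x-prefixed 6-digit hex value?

0x4E96EC

s_0 = plaintext = 0x788A76
s_1 = Round(s_0, k_0) = 0xA7612A
s_2 = Round(s_1, k_1) = 0x12A431
s_3 = Round(s_2, k_2) = 0x431549
s_4 = Round(s_3, k_3) = 0x549AF5
s_5 = Round(s_4, k_4) = 0xAF5B1F
s_6 = Round(s_5, k_5) = 0xB1FAC7
s_7 = Round(s_6, k_6) = 0xAC74E9
s_8 = Round(s_7, k_7) = 0x4E96EC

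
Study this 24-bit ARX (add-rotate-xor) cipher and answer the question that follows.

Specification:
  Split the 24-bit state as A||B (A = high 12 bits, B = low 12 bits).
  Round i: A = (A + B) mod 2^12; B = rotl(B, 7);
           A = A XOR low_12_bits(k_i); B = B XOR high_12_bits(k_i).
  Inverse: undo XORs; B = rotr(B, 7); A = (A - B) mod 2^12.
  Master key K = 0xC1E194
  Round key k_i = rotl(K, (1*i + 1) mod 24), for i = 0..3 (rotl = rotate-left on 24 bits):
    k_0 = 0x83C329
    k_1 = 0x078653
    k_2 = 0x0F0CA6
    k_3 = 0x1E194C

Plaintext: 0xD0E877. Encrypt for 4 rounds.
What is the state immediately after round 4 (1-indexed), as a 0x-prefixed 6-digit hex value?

0xAC4679

s_0 = plaintext = 0xD0E877
s_1 = Round(s_0, k_0) = 0x6AC3FF
s_2 = Round(s_1, k_1) = 0xCF8FE7
s_3 = Round(s_2, k_2) = 0x07930F
s_4 = Round(s_3, k_3) = 0xAC4679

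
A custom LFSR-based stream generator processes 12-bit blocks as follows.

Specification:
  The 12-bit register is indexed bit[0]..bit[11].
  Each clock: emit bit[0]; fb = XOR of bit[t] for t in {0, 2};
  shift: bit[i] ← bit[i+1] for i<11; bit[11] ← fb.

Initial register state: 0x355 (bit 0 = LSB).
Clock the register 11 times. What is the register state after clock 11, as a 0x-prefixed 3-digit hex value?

reg_0 = 0x355
clock 1: out=1, reg = 0x1AA
clock 2: out=0, reg = 0x0D5
clock 3: out=1, reg = 0x06A
clock 4: out=0, reg = 0x035
clock 5: out=1, reg = 0x01A
clock 6: out=0, reg = 0x00D
clock 7: out=1, reg = 0x006
clock 8: out=0, reg = 0x803
clock 9: out=1, reg = 0xC01
clock 10: out=1, reg = 0xE00
clock 11: out=0, reg = 0x700

0x700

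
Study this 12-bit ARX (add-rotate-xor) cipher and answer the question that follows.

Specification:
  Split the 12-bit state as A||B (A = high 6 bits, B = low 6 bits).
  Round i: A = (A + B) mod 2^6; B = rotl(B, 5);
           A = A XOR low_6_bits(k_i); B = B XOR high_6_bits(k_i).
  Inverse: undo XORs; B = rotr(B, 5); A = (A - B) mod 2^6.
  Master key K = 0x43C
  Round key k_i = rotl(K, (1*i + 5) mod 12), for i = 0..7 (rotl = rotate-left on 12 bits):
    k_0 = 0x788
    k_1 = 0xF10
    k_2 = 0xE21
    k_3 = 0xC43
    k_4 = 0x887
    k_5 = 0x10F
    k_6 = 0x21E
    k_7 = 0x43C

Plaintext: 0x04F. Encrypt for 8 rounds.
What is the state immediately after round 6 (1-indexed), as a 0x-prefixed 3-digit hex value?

s_0 = plaintext = 0x04F
s_1 = Round(s_0, k_0) = 0x639
s_2 = Round(s_1, k_1) = 0x040
s_3 = Round(s_2, k_2) = 0x838
s_4 = Round(s_3, k_3) = 0x6ED
s_5 = Round(s_4, k_4) = 0x3D4
s_6 = Round(s_5, k_5) = 0xB0E
s_7 = Round(s_6, k_6) = 0x90F
s_8 = Round(s_7, k_7) = 0x3F7

0xB0E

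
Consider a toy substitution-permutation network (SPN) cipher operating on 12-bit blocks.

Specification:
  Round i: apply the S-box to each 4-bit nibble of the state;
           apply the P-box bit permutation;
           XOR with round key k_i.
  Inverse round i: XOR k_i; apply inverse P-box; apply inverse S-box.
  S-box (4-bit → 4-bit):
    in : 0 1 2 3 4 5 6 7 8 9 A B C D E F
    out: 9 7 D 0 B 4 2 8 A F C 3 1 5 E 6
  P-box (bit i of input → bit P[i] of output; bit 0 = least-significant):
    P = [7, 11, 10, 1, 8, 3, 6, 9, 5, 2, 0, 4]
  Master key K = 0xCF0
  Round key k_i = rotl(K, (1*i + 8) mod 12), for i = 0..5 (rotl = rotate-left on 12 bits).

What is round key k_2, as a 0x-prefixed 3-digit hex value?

K = 0xCF0
k_0 = rotl(K, (1*0+8) mod 12) = rotl(K, 8) = 0x0CF
k_1 = rotl(K, (1*1+8) mod 12) = rotl(K, 9) = 0x19E
k_2 = rotl(K, (1*2+8) mod 12) = rotl(K, 10) = 0x33C

0x33C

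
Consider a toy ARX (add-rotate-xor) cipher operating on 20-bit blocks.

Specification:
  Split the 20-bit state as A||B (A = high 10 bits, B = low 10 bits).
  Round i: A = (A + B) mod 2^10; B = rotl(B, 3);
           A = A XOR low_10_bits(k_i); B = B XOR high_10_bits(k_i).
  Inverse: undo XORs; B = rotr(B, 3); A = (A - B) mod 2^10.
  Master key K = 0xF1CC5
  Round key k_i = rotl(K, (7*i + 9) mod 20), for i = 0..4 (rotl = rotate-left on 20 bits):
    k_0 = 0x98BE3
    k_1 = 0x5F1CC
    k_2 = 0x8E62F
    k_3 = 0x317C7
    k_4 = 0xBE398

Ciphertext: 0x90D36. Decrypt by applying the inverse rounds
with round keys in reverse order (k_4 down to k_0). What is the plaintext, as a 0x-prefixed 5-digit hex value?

s_0 = ciphertext = 0x90D36
s_1 = InvRound(s_0, k_4) = 0x98B79
s_2 = InvRound(s_1, k_3) = 0xCBA77
s_3 = InvRound(s_2, k_2) = 0x7E309
s_4 = InvRound(s_3, k_1) = 0x59ACE
s_5 = InvRound(s_4, k_0) = 0x1C215

0x1C215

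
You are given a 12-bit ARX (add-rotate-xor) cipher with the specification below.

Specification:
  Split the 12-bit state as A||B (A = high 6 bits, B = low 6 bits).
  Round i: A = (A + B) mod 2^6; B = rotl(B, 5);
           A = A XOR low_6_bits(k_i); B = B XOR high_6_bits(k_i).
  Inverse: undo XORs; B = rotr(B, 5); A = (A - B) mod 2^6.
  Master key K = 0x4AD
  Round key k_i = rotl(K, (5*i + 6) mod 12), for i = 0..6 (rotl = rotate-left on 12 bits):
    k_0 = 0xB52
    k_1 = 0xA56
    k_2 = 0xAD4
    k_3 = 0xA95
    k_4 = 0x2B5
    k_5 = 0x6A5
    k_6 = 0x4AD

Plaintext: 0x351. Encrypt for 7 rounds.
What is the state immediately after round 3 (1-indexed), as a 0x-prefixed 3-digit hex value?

s_0 = plaintext = 0x351
s_1 = Round(s_0, k_0) = 0x305
s_2 = Round(s_1, k_1) = 0x1CB
s_3 = Round(s_2, k_2) = 0x18E
s_4 = Round(s_3, k_3) = 0x06D
s_5 = Round(s_4, k_4) = 0x6FC
s_6 = Round(s_5, k_5) = 0xC84
s_7 = Round(s_6, k_6) = 0x6D0

0x18E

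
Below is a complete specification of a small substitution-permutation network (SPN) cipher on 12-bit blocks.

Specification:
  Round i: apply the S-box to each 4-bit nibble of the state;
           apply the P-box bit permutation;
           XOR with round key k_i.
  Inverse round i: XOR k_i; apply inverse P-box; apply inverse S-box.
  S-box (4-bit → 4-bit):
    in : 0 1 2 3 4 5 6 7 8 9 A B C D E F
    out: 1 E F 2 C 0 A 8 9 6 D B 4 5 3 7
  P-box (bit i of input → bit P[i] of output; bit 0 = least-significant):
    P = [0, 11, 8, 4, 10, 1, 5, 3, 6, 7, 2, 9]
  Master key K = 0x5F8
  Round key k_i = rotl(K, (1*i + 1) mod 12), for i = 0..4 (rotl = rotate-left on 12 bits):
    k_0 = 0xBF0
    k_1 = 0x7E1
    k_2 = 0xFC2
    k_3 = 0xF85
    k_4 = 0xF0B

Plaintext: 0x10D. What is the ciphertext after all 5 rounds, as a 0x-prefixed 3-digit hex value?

s_0 = plaintext = 0x10D
s_1 = Round(s_0, k_0) = 0xC75
s_2 = Round(s_1, k_1) = 0x7ED
s_3 = Round(s_2, k_2) = 0x8C1
s_4 = Round(s_3, k_3) = 0x4F5
s_5 = Round(s_4, k_4) = 0x92D

0x92D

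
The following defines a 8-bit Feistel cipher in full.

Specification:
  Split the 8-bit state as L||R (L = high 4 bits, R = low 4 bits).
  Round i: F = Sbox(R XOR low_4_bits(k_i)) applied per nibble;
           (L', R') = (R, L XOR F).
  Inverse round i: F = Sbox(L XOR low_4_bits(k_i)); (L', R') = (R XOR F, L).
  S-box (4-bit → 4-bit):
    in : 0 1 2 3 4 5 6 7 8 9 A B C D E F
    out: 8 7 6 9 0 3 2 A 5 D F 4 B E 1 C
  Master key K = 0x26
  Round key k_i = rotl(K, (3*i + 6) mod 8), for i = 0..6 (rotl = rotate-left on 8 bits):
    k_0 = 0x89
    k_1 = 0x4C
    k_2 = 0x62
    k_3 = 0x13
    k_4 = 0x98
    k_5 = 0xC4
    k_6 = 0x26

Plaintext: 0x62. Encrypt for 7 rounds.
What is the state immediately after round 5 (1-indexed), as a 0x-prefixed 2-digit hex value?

0x18

s_0 = plaintext = 0x62
s_1 = Round(s_0, k_0) = 0x22
s_2 = Round(s_1, k_1) = 0x23
s_3 = Round(s_2, k_2) = 0x35
s_4 = Round(s_3, k_3) = 0x51
s_5 = Round(s_4, k_4) = 0x18
s_6 = Round(s_5, k_5) = 0x8A
s_7 = Round(s_6, k_6) = 0xA3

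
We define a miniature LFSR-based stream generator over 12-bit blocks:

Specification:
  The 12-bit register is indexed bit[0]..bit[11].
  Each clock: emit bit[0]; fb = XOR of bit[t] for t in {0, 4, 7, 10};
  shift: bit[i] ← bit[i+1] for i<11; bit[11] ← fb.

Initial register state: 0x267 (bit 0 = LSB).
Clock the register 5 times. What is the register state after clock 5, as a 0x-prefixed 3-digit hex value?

0x093

reg_0 = 0x267
clock 1: out=1, reg = 0x933
clock 2: out=1, reg = 0x499
clock 3: out=1, reg = 0x24C
clock 4: out=0, reg = 0x126
clock 5: out=0, reg = 0x093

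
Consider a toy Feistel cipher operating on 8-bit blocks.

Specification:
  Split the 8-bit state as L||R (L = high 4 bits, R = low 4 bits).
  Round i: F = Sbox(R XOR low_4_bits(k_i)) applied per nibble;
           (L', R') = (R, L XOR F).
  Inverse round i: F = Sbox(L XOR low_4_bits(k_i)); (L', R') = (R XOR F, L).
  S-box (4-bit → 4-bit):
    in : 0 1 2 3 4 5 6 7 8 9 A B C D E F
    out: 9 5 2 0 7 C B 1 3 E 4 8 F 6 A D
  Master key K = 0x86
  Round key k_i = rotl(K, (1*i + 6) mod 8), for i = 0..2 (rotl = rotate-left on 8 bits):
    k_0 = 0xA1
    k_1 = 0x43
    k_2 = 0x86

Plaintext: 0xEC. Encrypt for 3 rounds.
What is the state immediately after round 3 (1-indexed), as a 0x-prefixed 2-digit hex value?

s_0 = plaintext = 0xEC
s_1 = Round(s_0, k_0) = 0xC8
s_2 = Round(s_1, k_1) = 0x84
s_3 = Round(s_2, k_2) = 0x4A

0x4A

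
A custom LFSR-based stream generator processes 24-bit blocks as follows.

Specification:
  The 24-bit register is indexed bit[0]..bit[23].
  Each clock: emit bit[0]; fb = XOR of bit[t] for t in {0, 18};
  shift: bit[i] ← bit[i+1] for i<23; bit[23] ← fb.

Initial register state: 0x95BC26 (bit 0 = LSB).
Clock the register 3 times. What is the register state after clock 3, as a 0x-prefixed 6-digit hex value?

reg_0 = 0x95BC26
clock 1: out=0, reg = 0xCADE13
clock 2: out=1, reg = 0xE56F09
clock 3: out=1, reg = 0x72B784

0x72B784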